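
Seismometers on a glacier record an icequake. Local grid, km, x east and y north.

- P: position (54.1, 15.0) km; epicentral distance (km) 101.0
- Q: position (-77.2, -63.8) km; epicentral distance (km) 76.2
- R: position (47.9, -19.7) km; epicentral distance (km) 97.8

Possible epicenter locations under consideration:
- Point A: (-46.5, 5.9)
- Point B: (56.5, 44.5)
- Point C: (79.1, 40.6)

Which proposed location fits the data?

For each candidate, compare |candidate − station| to the reported distance:
Point A: residuals P 0.0, Q 0.0, R 0.0 → max 0.0 km
Point B: residuals P 71.4, Q 95.9, R 33.0 → max 95.9 km
Point C: residuals P 65.2, Q 111.8, R 29.9 → max 111.8 km
Only Point A has all residuals ≈ 0.

Point A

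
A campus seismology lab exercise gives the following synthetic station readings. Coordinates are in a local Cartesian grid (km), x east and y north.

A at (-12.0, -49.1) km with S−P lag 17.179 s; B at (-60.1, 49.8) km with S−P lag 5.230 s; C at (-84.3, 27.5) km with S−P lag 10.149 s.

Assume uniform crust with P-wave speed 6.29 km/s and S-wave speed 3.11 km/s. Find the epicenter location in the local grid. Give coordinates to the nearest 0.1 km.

-28.4 km east, 55.3 km north

Distance from S−P lag: d = Δt · v_P v_S / (v_P − v_S) = Δt · (6.29·3.11)/(6.29−3.11) ≈ 6.1515·Δt.
So d_A = 105.68, d_B = 32.17, d_C = 62.43 km.
Circle about each station: (x + 12.0)² + (y + 49.1)² = 105.68²; (x + 60.1)² + (y − 49.8)² = 32.17²; (x + 84.3)² + (y − 27.5)² = 62.43².
Subtracting the A equation from the B and C equations removes the quadratic terms:
-96.2 x + 197.8 y = 13670.59
-144.6 x + 153.2 y = 12578.69
Solving the 2×2 system: x ≈ -28.4, y ≈ 55.3 km.
Check against A (with the unrounded x, y): √((x + 12.0)²+(y + 49.1)²) = 105.68 ≈ 105.68 km. ✓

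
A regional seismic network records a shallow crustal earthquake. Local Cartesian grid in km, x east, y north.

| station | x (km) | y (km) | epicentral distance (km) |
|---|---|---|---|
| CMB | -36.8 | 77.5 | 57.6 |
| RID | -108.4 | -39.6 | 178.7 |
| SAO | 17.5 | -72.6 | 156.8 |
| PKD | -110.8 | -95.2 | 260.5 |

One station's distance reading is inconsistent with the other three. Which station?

Solve using three stations at a time. Using CMB, RID, SAO (subtract circle equations pairwise → linear system) gives (x, y) ≈ (20.5, 84.2).
Distances from that point to each station vs reported:
  CMB: calculated 57.7 vs reported 57.6 → residual 0.1 km
  RID: calculated 178.7 vs reported 178.7 → residual 0.0 km
  SAO: calculated 156.8 vs reported 156.8 → residual 0.0 km
  PKD: calculated 222.3 vs reported 260.5 → residual 38.2 km
CMB, RID, SAO are mutually consistent (residuals ≈ 0); PKD is off by 38.2 km.

PKD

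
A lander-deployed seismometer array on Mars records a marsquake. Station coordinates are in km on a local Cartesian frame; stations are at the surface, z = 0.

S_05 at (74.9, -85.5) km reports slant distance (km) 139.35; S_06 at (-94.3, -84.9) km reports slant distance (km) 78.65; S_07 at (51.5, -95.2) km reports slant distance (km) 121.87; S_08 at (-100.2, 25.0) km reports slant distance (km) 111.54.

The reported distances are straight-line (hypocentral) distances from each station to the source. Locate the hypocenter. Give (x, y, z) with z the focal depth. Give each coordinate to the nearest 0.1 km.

x ≈ -48.7 km, y ≈ -55.8 km, depth ≈ 57.1 km

Each station gives a sphere (x−x_i)² + (y−y_i)² + z² = d_i² (stations at z=0).
Subtracting the S_05 sphere from S_06 and S_07: z² cancels, leaving linear equations in x and y:
-338.4 x + 1.2 y = 16412.84
-46.8 x − 19.4 y = 3361.16
Solving: x ≈ -48.699, y ≈ -55.775 km (keep extra digits for the depth step; rounded: -48.7, -55.8).
Then from the S_05 sphere: z² = 139.35² − (x − 74.9)² − (y + 85.5)² with x = -48.699, y = -55.775, so z ≈ 57.080 ≈ 57.1 km.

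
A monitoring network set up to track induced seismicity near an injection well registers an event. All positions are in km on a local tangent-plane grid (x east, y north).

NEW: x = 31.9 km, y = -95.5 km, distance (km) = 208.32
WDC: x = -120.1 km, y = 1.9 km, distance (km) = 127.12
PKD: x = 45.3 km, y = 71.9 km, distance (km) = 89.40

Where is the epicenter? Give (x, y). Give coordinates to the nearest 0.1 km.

(-39.5, 100.2)

Circle about each station: (x − 31.9)² + (y + 95.5)² = 208.32²; (x + 120.1)² + (y − 1.9)² = 127.12²; (x − 45.3)² + (y − 71.9)² = 89.40².
Subtracting pairs of circle equations eliminates x²+y² and gives linear equations (the radical axes):
-304.0 x + 194.8 y = 31527.49
26.8 x + 334.8 y = 32488.70
Solving the 2×2 system: x ≈ -39.5, y ≈ 100.2 km.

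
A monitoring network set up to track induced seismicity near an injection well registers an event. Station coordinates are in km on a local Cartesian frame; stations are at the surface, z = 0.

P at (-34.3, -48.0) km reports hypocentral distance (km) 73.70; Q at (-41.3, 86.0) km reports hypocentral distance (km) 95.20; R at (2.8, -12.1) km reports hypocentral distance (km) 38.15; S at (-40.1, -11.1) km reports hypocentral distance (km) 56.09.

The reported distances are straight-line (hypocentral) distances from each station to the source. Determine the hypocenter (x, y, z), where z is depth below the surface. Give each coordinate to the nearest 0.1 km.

Each station gives a sphere (x−x_i)² + (y−y_i)² + z² = d_i² (stations at z=0).
Subtracting the P sphere from Q and R: z² cancels, leaving linear equations in x and y:
-14.0 x + 268.0 y = 1989.85
74.2 x + 71.8 y = 650.03
Solving: x ≈ 1.500, y ≈ 7.503 km (keep extra digits for the depth step; rounded: 1.5, 7.5).
Then from the P sphere: z² = 73.70² − (x + 34.3)² − (y + 48.0)² with x = 1.500, y = 7.503, so z ≈ 32.703 ≈ 32.7 km.

(1.5, 7.5, 32.7)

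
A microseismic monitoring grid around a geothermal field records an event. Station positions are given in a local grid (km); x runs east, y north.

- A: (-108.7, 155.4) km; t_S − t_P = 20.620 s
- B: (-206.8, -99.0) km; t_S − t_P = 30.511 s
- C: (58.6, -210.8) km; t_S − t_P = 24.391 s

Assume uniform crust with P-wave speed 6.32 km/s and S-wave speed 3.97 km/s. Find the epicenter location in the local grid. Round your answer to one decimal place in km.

83.7 km east, 48.4 km north

Distance from S−P lag: d = Δt · v_P v_S / (v_P − v_S) = Δt · (6.32·3.97)/(6.32−3.97) ≈ 10.6768·Δt.
So d_A = 220.15, d_B = 325.76, d_C = 260.42 km.
Circle about each station: (x + 108.7)² + (y − 155.4)² = 220.15²; (x + 206.8)² + (y + 99.0)² = 325.76²; (x − 58.6)² + (y + 210.8)² = 260.42².
Subtracting the A equation from the B and C equations removes the quadratic terms:
-196.2 x − 508.8 y = -41051.17
334.6 x − 732.4 y = -7446.80
Solving the 2×2 system: x ≈ 83.7, y ≈ 48.4 km.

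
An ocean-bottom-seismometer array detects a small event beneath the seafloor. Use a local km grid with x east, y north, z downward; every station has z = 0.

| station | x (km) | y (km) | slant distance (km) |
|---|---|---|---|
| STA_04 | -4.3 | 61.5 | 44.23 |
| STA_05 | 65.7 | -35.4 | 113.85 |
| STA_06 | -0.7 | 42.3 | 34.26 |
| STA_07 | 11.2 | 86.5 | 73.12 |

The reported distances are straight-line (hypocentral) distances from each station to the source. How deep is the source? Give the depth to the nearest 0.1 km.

depth ≈ 10.3 km

Each station gives a sphere (x−x_i)² + (y−y_i)² + z² = d_i² (stations at z=0).
Subtracting the STA_04 sphere from STA_05 and STA_06: z² cancels, leaving linear equations in x and y:
140.0 x − 193.8 y = -9236.62
7.2 x − 38.4 y = -1228.41
Solving: x ≈ -29.297, y ≈ 26.497 km (keep extra digits for the depth step; rounded: -29.3, 26.5).
Then from the STA_04 sphere: z² = 44.23² − (x + 4.3)² − (y − 61.5)² with x = -29.297, y = 26.497, so z ≈ 10.307 ≈ 10.3 km.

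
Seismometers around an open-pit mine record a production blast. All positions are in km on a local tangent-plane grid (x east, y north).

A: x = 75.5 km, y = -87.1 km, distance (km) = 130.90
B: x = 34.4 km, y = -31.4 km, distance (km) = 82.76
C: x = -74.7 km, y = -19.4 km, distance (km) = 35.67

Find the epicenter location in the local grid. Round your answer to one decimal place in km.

Circle about each station: (x − 75.5)² + (y + 87.1)² = 130.90²; (x − 34.4)² + (y + 31.4)² = 82.76²; (x + 74.7)² + (y + 19.4)² = 35.67².
Subtracting pairs of circle equations eliminates x²+y² and gives linear equations (the radical axes):
-82.2 x + 111.4 y = -831.75
-300.4 x + 135.4 y = 8532.25
Solving the 2×2 system: x ≈ -47.6, y ≈ -42.6 km.

-47.6 km east, -42.6 km north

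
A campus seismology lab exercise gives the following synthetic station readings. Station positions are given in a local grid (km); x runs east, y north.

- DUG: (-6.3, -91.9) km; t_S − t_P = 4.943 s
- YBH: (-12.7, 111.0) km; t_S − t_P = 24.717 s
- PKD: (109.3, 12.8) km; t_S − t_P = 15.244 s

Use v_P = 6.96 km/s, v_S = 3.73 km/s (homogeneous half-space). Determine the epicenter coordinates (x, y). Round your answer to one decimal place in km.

Distance from S−P lag: d = Δt · v_P v_S / (v_P − v_S) = Δt · (6.96·3.73)/(6.96−3.73) ≈ 8.0374·Δt.
So d_DUG = 39.73, d_YBH = 198.66, d_PKD = 122.52 km.
Circle about each station: (x + 6.3)² + (y + 91.9)² = 39.73²; (x + 12.7)² + (y − 111.0)² = 198.66²; (x − 109.3)² + (y − 12.8)² = 122.52².
Subtracting pairs of circle equations eliminates x²+y² and gives linear equations (the radical axes):
-12.8 x + 405.8 y = -33890.33
231.2 x + 209.4 y = -9807.65
Solving the 2×2 system: x ≈ 32.3, y ≈ -82.5 km.

32.3 km east, -82.5 km north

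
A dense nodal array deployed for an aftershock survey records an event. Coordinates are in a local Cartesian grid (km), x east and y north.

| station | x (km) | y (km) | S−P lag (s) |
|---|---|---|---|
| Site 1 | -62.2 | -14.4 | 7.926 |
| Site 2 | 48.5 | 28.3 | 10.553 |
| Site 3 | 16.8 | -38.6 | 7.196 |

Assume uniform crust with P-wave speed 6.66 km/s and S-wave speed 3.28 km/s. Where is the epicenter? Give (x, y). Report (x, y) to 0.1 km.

Distance from S−P lag: d = Δt · v_P v_S / (v_P − v_S) = Δt · (6.66·3.28)/(6.66−3.28) ≈ 6.4630·Δt.
So d_Site 1 = 51.23, d_Site 2 = 68.20, d_Site 3 = 46.51 km.
Circle about each station: (x + 62.2)² + (y + 14.4)² = 51.23²; (x − 48.5)² + (y − 28.3)² = 68.20²; (x − 16.8)² + (y + 38.6)² = 46.51².
Subtracting pairs of circle equations eliminates x²+y² and gives linear equations (the radical axes):
221.4 x + 85.4 y = -2949.79
158.0 x − 48.4 y = -1842.67
Solving the 2×2 system: x ≈ -12.4, y ≈ -2.4 km.

x ≈ -12.4 km, y ≈ -2.4 km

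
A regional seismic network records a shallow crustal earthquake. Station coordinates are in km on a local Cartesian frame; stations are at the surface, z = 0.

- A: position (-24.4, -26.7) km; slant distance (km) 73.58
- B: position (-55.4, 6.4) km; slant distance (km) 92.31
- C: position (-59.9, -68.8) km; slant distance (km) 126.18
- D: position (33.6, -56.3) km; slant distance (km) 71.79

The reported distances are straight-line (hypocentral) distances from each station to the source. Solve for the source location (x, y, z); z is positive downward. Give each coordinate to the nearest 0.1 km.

Each station gives a sphere (x−x_i)² + (y−y_i)² + z² = d_i² (stations at z=0).
Subtracting the A sphere from B and C: z² cancels, leaving linear equations in x and y:
-62.0 x + 66.2 y = -1305.25
-71.0 x − 84.2 y = -3494.18
Solving: x ≈ 34.395, y ≈ 12.496 km (keep extra digits for the depth step; rounded: 34.4, 12.5).
Then from the A sphere: z² = 73.58² − (x + 24.4)² − (y + 26.7)² with x = 34.395, y = 12.496, so z ≈ 20.514 ≈ 20.5 km.

x ≈ 34.4 km, y ≈ 12.5 km, depth ≈ 20.5 km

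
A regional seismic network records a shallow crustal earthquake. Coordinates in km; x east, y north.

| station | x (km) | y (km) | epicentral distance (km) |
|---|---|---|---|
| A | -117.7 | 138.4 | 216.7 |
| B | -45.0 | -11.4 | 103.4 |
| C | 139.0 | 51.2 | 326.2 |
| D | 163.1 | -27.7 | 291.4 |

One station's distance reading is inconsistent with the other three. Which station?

Solve using three stations at a time. Using A, B, D (subtract circle equations pairwise → linear system) gives (x, y) ≈ (-123.9, -78.2).
Distances from that point to each station vs reported:
  A: calculated 216.7 vs reported 216.7 → residual 0.0 km
  B: calculated 103.4 vs reported 103.4 → residual 0.0 km
  C: calculated 293.0 vs reported 326.2 → residual 33.2 km
  D: calculated 291.4 vs reported 291.4 → residual 0.0 km
A, B, D are mutually consistent (residuals ≈ 0); C is off by 33.2 km.

C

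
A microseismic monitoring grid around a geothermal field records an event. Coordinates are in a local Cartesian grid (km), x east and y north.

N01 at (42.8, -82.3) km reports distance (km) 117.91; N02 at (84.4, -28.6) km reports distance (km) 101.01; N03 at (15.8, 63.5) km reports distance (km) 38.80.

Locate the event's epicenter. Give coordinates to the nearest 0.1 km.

(0.6, 27.8)

Circle about each station: (x − 42.8)² + (y + 82.3)² = 117.91²; (x − 84.4)² + (y + 28.6)² = 101.01²; (x − 15.8)² + (y − 63.5)² = 38.80².
Subtracting the N01 equation from the N02 and N03 equations removes the quadratic terms:
83.2 x + 107.4 y = 3035.94
-54.0 x + 291.6 y = 8074.09
Solving the 2×2 system: x ≈ 0.6, y ≈ 27.8 km.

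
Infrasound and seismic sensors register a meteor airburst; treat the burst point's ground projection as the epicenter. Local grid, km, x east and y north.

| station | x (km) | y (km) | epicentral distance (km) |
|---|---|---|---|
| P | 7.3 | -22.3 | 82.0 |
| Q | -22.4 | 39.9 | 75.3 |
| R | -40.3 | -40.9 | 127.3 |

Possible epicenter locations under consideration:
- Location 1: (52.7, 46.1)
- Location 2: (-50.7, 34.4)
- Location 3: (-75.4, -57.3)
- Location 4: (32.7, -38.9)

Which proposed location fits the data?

For each candidate, compare |candidate − station| to the reported distance:
Location 1: residuals P 0.1, Q 0.1, R 0.0 → max 0.1 km
Location 2: residuals P 0.9, Q 46.5, R 51.3 → max 51.3 km
Location 3: residuals P 7.8, Q 35.4, R 88.6 → max 88.6 km
Location 4: residuals P 51.7, Q 20.9, R 54.3 → max 54.3 km
Only Location 1 has all residuals ≈ 0.

Location 1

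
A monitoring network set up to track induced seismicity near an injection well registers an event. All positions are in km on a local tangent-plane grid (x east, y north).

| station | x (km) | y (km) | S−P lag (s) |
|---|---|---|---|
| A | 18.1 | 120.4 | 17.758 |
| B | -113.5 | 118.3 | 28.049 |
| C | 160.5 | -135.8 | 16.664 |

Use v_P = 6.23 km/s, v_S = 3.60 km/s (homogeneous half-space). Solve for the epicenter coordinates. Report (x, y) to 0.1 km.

x ≈ 84.7 km, y ≈ -15.6 km

Distance from S−P lag: d = Δt · v_P v_S / (v_P − v_S) = Δt · (6.23·3.60)/(6.23−3.60) ≈ 8.5278·Δt.
So d_A = 151.44, d_B = 239.20, d_C = 142.11 km.
Circle about each station: (x − 18.1)² + (y − 120.4)² = 151.44²; (x + 113.5)² + (y − 118.3)² = 239.20²; (x − 160.5)² + (y + 135.8)² = 142.11².
Subtracting the A equation from the B and C equations removes the quadratic terms:
-263.2 x − 4.2 y = -22229.20
284.8 x − 512.4 y = 32116.94
Solving the 2×2 system: x ≈ 84.7, y ≈ -15.6 km.
Check against A (with the unrounded x, y): √((x − 18.1)²+(y − 120.4)²) = 151.43 ≈ 151.44 km. ✓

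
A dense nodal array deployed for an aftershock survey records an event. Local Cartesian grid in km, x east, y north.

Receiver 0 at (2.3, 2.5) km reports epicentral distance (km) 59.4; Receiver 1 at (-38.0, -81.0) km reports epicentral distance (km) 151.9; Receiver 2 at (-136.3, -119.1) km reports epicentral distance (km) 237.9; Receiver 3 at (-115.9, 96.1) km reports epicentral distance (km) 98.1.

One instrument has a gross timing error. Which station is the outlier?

Solve using three stations at a time. Using Receiver 0, Receiver 1, Receiver 2 (subtract circle equations pairwise → linear system) gives (x, y) ≈ (21.9, 58.6).
Distances from that point to each station vs reported:
  Receiver 0: calculated 59.4 vs reported 59.4 → residual 0.0 km
  Receiver 1: calculated 151.9 vs reported 151.9 → residual 0.0 km
  Receiver 2: calculated 237.9 vs reported 237.9 → residual 0.0 km
  Receiver 3: calculated 142.8 vs reported 98.1 → residual 44.7 km
Receiver 0, Receiver 1, Receiver 2 are mutually consistent (residuals ≈ 0); Receiver 3 is off by 44.7 km.

Receiver 3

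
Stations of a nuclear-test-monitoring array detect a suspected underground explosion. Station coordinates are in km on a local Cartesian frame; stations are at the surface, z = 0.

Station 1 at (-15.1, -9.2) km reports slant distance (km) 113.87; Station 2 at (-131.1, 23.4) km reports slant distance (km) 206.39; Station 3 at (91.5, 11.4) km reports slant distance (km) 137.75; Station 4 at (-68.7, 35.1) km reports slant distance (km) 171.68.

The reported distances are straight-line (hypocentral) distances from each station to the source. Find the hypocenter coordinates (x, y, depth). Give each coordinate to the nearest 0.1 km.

x ≈ 27.5 km, y ≈ -89.4 km, depth ≈ 68.7 km

Each station gives a sphere (x−x_i)² + (y−y_i)² + z² = d_i² (stations at z=0).
Subtracting the Station 1 sphere from Station 2 and Station 3: z² cancels, leaving linear equations in x and y:
-232.0 x + 65.2 y = -12208.34
213.2 x + 41.2 y = 2180.87
Solving: x ≈ 27.502, y ≈ -89.384 km (keep extra digits for the depth step; rounded: 27.5, -89.4).
Then from the Station 1 sphere: z² = 113.87² − (x + 15.1)² − (y + 9.2)² with x = 27.502, y = -89.384, so z ≈ 68.717 ≈ 68.7 km.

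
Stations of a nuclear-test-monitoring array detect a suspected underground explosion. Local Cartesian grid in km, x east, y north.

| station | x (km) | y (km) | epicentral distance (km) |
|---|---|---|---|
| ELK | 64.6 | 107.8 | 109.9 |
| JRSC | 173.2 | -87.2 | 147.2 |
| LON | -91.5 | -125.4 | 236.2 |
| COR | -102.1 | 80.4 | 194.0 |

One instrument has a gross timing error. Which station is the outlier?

Solve using three stations at a time. Using JRSC, LON, COR (subtract circle equations pairwise → linear system) gives (x, y) ≈ (85.5, 31.0).
Distances from that point to each station vs reported:
  ELK: calculated 79.6 vs reported 109.9 → residual 30.3 km
  JRSC: calculated 147.2 vs reported 147.2 → residual 0.0 km
  LON: calculated 236.2 vs reported 236.2 → residual 0.0 km
  COR: calculated 194.0 vs reported 194.0 → residual 0.0 km
JRSC, LON, COR are mutually consistent (residuals ≈ 0); ELK is off by 30.3 km.

ELK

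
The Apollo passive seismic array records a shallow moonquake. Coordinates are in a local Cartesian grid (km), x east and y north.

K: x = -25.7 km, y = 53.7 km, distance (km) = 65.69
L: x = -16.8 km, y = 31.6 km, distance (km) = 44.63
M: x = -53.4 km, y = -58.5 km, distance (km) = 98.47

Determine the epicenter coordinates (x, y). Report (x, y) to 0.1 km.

Circle about each station: (x + 25.7)² + (y − 53.7)² = 65.69²; (x + 16.8)² + (y − 31.6)² = 44.63²; (x + 53.4)² + (y + 58.5)² = 98.47².
Subtracting the K equation from the L and M equations removes the quadratic terms:
17.8 x − 44.2 y = 59.96
-55.4 x − 224.4 y = -2651.53
Solving the 2×2 system: x ≈ 20.3, y ≈ 6.8 km.
Check against K (with the unrounded x, y): √((x + 25.7)²+(y − 53.7)²) = 65.67 ≈ 65.69 km. ✓

x ≈ 20.3 km, y ≈ 6.8 km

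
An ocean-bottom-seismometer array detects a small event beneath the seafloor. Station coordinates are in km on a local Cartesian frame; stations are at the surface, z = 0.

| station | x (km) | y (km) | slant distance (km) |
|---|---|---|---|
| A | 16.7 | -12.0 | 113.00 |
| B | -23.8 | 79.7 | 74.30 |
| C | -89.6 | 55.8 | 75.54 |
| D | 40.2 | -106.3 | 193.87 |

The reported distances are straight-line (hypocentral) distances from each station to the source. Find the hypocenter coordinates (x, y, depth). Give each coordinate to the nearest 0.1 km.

Each station gives a sphere (x−x_i)² + (y−y_i)² + z² = d_i² (stations at z=0).
Subtracting the A sphere from B and C: z² cancels, leaving linear equations in x and y:
-81.0 x + 183.4 y = 13744.15
-212.6 x + 135.6 y = 17781.62
Solving: x ≈ -49.896, y ≈ 52.904 km (keep extra digits for the depth step; rounded: -49.9, 52.9).
Then from the A sphere: z² = 113.00² − (x − 16.7)² − (y + 12.0)² with x = -49.896, y = 52.904, so z ≈ 64.198 ≈ 64.2 km.

x ≈ -49.9 km, y ≈ 52.9 km, depth ≈ 64.2 km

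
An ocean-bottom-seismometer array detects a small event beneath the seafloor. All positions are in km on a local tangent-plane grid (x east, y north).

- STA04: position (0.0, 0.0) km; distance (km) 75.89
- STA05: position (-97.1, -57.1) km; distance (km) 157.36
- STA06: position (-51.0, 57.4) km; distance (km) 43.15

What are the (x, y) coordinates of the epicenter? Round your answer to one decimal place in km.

x ≈ -11.6 km, y ≈ 75.0 km

Circle about each station: x² + y² = 75.89²; (x + 97.1)² + (y + 57.1)² = 157.36²; (x + 51.0)² + (y − 57.4)² = 43.15².
Subtracting the STA04 equation from the STA05 and STA06 equations removes the quadratic terms:
-194.2 x − 114.2 y = -6314.06
-102.0 x + 114.8 y = 9793.13
Solving the 2×2 system: x ≈ -11.6, y ≈ 75.0 km.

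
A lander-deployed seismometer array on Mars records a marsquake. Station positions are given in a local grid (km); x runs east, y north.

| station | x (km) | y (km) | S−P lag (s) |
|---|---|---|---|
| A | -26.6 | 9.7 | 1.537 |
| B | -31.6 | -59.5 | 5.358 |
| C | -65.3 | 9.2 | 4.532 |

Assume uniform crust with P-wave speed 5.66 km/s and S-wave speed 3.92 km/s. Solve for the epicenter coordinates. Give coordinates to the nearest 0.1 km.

Distance from S−P lag: d = Δt · v_P v_S / (v_P − v_S) = Δt · (5.66·3.92)/(5.66−3.92) ≈ 12.7513·Δt.
So d_A = 19.60, d_B = 68.32, d_C = 57.79 km.
Circle about each station: (x + 26.6)² + (y − 9.7)² = 19.60²; (x + 31.6)² + (y + 59.5)² = 68.32²; (x + 65.3)² + (y − 9.2)² = 57.79².
Subtracting the A equation from the B and C equations removes the quadratic terms:
-10.0 x − 138.4 y = -546.30
-77.4 x − 1.0 y = 591.56
Solving the 2×2 system: x ≈ -7.7, y ≈ 4.5 km.
Check against A (with the unrounded x, y): √((x + 26.6)²+(y − 9.7)²) = 19.60 ≈ 19.60 km. ✓

-7.7 km east, 4.5 km north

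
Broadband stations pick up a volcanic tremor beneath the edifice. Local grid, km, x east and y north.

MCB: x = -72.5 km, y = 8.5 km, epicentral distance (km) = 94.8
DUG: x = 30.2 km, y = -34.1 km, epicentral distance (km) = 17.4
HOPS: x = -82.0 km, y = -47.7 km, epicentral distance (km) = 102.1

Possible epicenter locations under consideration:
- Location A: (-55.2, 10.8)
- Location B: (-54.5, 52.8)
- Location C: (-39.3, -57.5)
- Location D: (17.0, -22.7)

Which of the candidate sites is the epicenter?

Location D

For each candidate, compare |candidate − station| to the reported distance:
Location A: residuals MCB 77.3, DUG 79.1, HOPS 37.8 → max 79.1 km
Location B: residuals MCB 47.0, DUG 103.9, HOPS 2.1 → max 103.9 km
Location C: residuals MCB 20.9, DUG 55.9, HOPS 58.3 → max 58.3 km
Location D: residuals MCB 0.0, DUG 0.0, HOPS 0.0 → max 0.0 km
Only Location D has all residuals ≈ 0.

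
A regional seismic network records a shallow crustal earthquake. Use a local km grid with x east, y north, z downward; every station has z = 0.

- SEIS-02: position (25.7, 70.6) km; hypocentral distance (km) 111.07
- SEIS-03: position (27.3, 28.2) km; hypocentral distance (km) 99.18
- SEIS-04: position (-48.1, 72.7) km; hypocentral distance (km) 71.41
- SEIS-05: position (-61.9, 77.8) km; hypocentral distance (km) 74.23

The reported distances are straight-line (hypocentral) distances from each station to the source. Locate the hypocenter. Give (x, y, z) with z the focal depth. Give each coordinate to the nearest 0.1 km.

Each station gives a sphere (x−x_i)² + (y−y_i)² + z² = d_i² (stations at z=0).
Subtracting the SEIS-02 sphere from SEIS-03 and SEIS-04: z² cancels, leaving linear equations in x and y:
3.2 x − 84.8 y = -1604.45
-147.6 x + 4.2 y = 9191.21
Solving: x ≈ -61.799, y ≈ 16.588 km (keep extra digits for the depth step; rounded: -61.8, 16.6).
Then from the SEIS-02 sphere: z² = 111.07² − (x − 25.7)² − (y − 70.6)² with x = -61.799, y = 16.588, so z ≈ 41.990 ≈ 42.0 km.

(-61.8, 16.6, 42.0)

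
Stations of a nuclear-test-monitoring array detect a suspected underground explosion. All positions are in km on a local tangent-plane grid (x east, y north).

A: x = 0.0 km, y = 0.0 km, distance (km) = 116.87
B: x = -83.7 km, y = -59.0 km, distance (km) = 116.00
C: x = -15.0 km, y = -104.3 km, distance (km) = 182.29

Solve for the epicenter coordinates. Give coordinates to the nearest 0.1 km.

x ≈ -102.9 km, y ≈ 55.4 km

Circle about each station: x² + y² = 116.87²; (x + 83.7)² + (y + 59.0)² = 116.00²; (x + 15.0)² + (y + 104.3)² = 182.29².
Subtracting the A equation from the B and C equations removes the quadratic terms:
-167.4 x − 118.0 y = 10689.29
-30.0 x − 208.6 y = -8467.56
Solving the 2×2 system: x ≈ -102.9, y ≈ 55.4 km.
Check against A (with the unrounded x, y): √(x²+y²) = 116.86 ≈ 116.87 km. ✓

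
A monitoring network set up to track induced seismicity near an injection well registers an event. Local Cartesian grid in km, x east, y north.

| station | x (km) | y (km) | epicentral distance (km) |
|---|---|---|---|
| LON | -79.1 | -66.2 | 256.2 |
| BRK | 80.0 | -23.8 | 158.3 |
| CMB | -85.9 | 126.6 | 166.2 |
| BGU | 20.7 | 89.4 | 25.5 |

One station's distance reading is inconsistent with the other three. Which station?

BGU

Solve using three stations at a time. Using LON, BRK, CMB (subtract circle equations pairwise → linear system) gives (x, y) ≈ (80.1, 134.5).
Distances from that point to each station vs reported:
  LON: calculated 256.2 vs reported 256.2 → residual 0.0 km
  BRK: calculated 158.3 vs reported 158.3 → residual 0.0 km
  CMB: calculated 166.2 vs reported 166.2 → residual 0.0 km
  BGU: calculated 74.6 vs reported 25.5 → residual 49.1 km
LON, BRK, CMB are mutually consistent (residuals ≈ 0); BGU is off by 49.1 km.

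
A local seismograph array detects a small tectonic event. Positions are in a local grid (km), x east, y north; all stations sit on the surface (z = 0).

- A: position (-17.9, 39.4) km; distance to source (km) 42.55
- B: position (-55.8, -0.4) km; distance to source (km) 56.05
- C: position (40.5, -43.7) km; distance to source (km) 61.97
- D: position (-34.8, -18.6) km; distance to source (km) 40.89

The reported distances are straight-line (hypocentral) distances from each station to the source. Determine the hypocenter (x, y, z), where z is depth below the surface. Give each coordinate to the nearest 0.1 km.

Each station gives a sphere (x−x_i)² + (y−y_i)² + z² = d_i² (stations at z=0).
Subtracting the A sphere from B and C: z² cancels, leaving linear equations in x and y:
-75.8 x − 79.6 y = -90.07
116.8 x − 166.2 y = -352.61
Solving: x ≈ -0.598, y ≈ 1.701 km (keep extra digits for the depth step; rounded: -0.6, 1.7).
Then from the A sphere: z² = 42.55² − (x + 17.9)² − (y − 39.4)² with x = -0.598, y = 1.701, so z ≈ 9.483 ≈ 9.5 km.
Check against D (with the unrounded solution): distance 40.89 ≈ 40.89 km. ✓

x ≈ -0.6 km, y ≈ 1.7 km, depth ≈ 9.5 km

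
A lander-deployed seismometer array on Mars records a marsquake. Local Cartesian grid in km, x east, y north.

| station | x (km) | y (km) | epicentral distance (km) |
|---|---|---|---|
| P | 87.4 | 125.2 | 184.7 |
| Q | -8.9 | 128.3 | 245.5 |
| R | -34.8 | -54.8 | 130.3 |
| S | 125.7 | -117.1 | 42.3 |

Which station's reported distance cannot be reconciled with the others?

Solve using three stations at a time. Using Q, R, S (subtract circle equations pairwise → linear system) gives (x, y) ≈ (88.4, -97.1).
Distances from that point to each station vs reported:
  P: calculated 222.3 vs reported 184.7 → residual 37.6 km
  Q: calculated 245.5 vs reported 245.5 → residual 0.0 km
  R: calculated 130.3 vs reported 130.3 → residual 0.0 km
  S: calculated 42.3 vs reported 42.3 → residual 0.0 km
Q, R, S are mutually consistent (residuals ≈ 0); P is off by 37.6 km.

P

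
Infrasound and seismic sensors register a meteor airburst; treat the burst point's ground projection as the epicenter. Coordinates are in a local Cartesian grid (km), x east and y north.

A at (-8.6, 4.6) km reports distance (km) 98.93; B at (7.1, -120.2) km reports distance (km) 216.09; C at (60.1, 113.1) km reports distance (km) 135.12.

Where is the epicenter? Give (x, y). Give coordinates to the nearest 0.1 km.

(-71.2, 81.2)

Circle about each station: (x + 8.6)² + (y − 4.6)² = 98.93²; (x − 7.1)² + (y + 120.2)² = 216.09²; (x − 60.1)² + (y − 113.1)² = 135.12².
Subtracting the A equation from the B and C equations removes the quadratic terms:
31.4 x − 249.6 y = -22504.41
137.4 x + 217.0 y = 7838.23
Solving the 2×2 system: x ≈ -71.2, y ≈ 81.2 km.
Check against A (with the unrounded x, y): √((x + 8.6)²+(y − 4.6)²) = 98.93 ≈ 98.93 km. ✓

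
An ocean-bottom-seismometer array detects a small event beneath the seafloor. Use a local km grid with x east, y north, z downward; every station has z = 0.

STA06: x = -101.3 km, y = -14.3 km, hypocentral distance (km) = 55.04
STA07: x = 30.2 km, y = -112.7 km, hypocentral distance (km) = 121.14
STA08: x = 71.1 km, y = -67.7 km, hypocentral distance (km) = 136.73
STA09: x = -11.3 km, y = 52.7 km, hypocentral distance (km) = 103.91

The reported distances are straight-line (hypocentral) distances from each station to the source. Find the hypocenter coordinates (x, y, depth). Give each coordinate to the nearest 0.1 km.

(-58.8, -35.4, 27.9)

Each station gives a sphere (x−x_i)² + (y−y_i)² + z² = d_i² (stations at z=0).
Subtracting the STA06 sphere from STA07 and STA08: z² cancels, leaving linear equations in x and y:
263.0 x − 196.8 y = -8498.35
344.8 x − 106.8 y = -16493.37
Solving: x ≈ -58.797, y ≈ -35.393 km (keep extra digits for the depth step; rounded: -58.8, -35.4).
Then from the STA06 sphere: z² = 55.04² − (x + 101.3)² − (y + 14.3)² with x = -58.797, y = -35.393, so z ≈ 27.892 ≈ 27.9 km.
Check against STA09 (with the unrounded solution): distance 103.90 ≈ 103.91 km. ✓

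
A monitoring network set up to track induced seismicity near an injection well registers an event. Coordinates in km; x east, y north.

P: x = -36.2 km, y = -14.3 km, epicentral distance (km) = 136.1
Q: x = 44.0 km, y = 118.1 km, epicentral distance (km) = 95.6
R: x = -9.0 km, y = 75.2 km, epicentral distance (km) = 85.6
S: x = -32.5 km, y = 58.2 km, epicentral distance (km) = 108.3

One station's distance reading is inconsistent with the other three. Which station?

Solve using three stations at a time. Using P, R, S (subtract circle equations pairwise → linear system) gives (x, y) ≈ (75.4, 63.2).
Distances from that point to each station vs reported:
  P: calculated 135.9 vs reported 136.1 → residual 0.2 km
  Q: calculated 63.3 vs reported 95.6 → residual 32.3 km
  R: calculated 85.3 vs reported 85.6 → residual 0.3 km
  S: calculated 108.0 vs reported 108.3 → residual 0.3 km
P, R, S are mutually consistent (residuals ≈ 0); Q is off by 32.3 km.

Q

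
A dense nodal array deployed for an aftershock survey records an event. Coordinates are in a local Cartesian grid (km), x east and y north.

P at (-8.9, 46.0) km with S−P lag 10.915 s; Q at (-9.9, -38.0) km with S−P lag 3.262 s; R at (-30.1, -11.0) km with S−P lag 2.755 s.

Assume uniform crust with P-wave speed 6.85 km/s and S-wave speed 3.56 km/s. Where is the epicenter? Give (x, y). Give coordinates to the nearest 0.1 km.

x ≈ -33.1 km, y ≈ -31.2 km

Distance from S−P lag: d = Δt · v_P v_S / (v_P − v_S) = Δt · (6.85·3.56)/(6.85−3.56) ≈ 7.4122·Δt.
So d_P = 80.90, d_Q = 24.18, d_R = 20.42 km.
Circle about each station: (x + 8.9)² + (y − 46.0)² = 80.90²; (x + 9.9)² + (y + 38.0)² = 24.18²; (x + 30.1)² + (y + 11.0)² = 20.42².
Subtracting pairs of circle equations eliminates x²+y² and gives linear equations (the radical axes):
-2.0 x − 168.0 y = 5306.94
-42.4 x − 114.0 y = 4959.63
Solving the 2×2 system: x ≈ -33.1, y ≈ -31.2 km.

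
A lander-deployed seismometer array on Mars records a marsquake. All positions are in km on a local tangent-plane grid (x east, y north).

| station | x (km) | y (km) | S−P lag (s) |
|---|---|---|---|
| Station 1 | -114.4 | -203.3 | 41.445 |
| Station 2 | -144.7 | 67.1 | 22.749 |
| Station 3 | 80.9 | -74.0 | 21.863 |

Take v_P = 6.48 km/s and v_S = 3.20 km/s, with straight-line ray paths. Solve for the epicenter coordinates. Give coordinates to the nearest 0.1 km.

Distance from S−P lag: d = Δt · v_P v_S / (v_P − v_S) = Δt · (6.48·3.20)/(6.48−3.20) ≈ 6.3220·Δt.
So d_Station 1 = 262.01, d_Station 2 = 143.82, d_Station 3 = 138.22 km.
Circle about each station: (x + 114.4)² + (y + 203.3)² = 262.01²; (x + 144.7)² + (y − 67.1)² = 143.82²; (x − 80.9)² + (y + 74.0)² = 138.22².
Subtracting pairs of circle equations eliminates x²+y² and gives linear equations (the radical axes):
-60.6 x + 540.8 y = 18987.30
390.6 x + 258.6 y = 7147.03
Solving the 2×2 system: x ≈ -4.6, y ≈ 34.6 km.
Check against Station 1 (with the unrounded x, y): √((x + 114.4)²+(y + 203.3)²) = 262.01 ≈ 262.01 km. ✓

-4.6 km east, 34.6 km north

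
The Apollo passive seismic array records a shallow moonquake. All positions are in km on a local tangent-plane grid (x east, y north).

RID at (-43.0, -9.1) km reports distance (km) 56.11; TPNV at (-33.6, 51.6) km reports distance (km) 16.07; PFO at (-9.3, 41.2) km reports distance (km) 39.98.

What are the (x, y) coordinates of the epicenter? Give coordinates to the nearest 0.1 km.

x ≈ -48.9 km, y ≈ 46.7 km

Circle about each station: (x + 43.0)² + (y + 9.1)² = 56.11²; (x + 33.6)² + (y − 51.6)² = 16.07²; (x + 9.3)² + (y − 41.2)² = 39.98².
Subtracting pairs of circle equations eliminates x²+y² and gives linear equations (the radical axes):
18.8 x + 121.4 y = 4749.80
67.4 x + 100.6 y = 1402.05
Solving the 2×2 system: x ≈ -48.9, y ≈ 46.7 km.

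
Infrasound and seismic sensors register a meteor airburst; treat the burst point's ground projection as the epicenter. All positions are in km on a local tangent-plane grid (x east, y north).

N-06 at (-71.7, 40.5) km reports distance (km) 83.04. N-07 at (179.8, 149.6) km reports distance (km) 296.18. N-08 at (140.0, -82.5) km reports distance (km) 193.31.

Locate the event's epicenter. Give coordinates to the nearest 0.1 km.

Circle about each station: (x + 71.7)² + (y − 40.5)² = 83.04²; (x − 179.8)² + (y − 149.6)² = 296.18²; (x − 140.0)² + (y + 82.5)² = 193.31².
Subtracting pairs of circle equations eliminates x²+y² and gives linear equations (the radical axes):
503.0 x + 218.2 y = -32899.89
423.4 x − 246.0 y = -10848.00
Solving the 2×2 system: x ≈ -48.4, y ≈ -39.2 km.

x ≈ -48.4 km, y ≈ -39.2 km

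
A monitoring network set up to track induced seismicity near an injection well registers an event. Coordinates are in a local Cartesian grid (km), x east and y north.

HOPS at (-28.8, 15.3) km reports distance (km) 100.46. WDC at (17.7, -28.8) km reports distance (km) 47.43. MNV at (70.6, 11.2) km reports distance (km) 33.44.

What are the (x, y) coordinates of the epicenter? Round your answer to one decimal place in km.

(64.6, -21.7)

Circle about each station: (x + 28.8)² + (y − 15.3)² = 100.46²; (x − 17.7)² + (y + 28.8)² = 47.43²; (x − 70.6)² + (y − 11.2)² = 33.44².
Subtracting the HOPS equation from the WDC and MNV equations removes the quadratic terms:
93.0 x − 88.2 y = 7921.81
198.8 x − 8.2 y = 13020.25
Solving the 2×2 system: x ≈ 64.6, y ≈ -21.7 km.
Check against HOPS (with the unrounded x, y): √((x + 28.8)²+(y − 15.3)²) = 100.46 ≈ 100.46 km. ✓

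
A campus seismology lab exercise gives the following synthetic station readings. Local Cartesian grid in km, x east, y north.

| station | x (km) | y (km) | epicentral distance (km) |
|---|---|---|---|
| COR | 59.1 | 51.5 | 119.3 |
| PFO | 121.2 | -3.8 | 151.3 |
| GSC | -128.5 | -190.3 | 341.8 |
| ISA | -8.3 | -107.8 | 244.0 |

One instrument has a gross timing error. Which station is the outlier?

Solve using three stations at a time. Using COR, GSC, ISA (subtract circle equations pairwise → linear system) gives (x, y) ≈ (-25.4, 135.5).
Distances from that point to each station vs reported:
  COR: calculated 119.2 vs reported 119.3 → residual 0.1 km
  PFO: calculated 202.3 vs reported 151.3 → residual 51.0 km
  GSC: calculated 341.8 vs reported 341.8 → residual 0.0 km
  ISA: calculated 243.9 vs reported 244.0 → residual 0.1 km
COR, GSC, ISA are mutually consistent (residuals ≈ 0); PFO is off by 51.0 km.

PFO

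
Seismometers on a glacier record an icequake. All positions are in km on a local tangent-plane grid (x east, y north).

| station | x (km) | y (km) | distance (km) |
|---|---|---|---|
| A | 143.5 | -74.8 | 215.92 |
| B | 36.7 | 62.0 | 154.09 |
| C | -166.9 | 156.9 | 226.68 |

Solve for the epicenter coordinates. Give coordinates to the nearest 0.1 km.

-70.8 km east, -48.4 km north

Circle about each station: (x − 143.5)² + (y + 74.8)² = 215.92²; (x − 36.7)² + (y − 62.0)² = 154.09²; (x + 166.9)² + (y − 156.9)² = 226.68².
Subtracting the A equation from the B and C equations removes the quadratic terms:
-213.6 x + 273.6 y = 1881.32
-620.8 x + 463.4 y = 21523.55
Solving the 2×2 system: x ≈ -70.8, y ≈ -48.4 km.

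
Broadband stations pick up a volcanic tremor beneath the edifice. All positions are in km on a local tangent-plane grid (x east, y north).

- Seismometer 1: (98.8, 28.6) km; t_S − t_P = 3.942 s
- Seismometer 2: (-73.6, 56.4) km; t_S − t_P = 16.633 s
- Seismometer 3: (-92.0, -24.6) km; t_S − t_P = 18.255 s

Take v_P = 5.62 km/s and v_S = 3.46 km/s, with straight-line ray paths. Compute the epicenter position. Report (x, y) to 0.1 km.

Distance from S−P lag: d = Δt · v_P v_S / (v_P − v_S) = Δt · (5.62·3.46)/(5.62−3.46) ≈ 9.0024·Δt.
So d_Seismometer 1 = 35.49, d_Seismometer 2 = 149.74, d_Seismometer 3 = 164.34 km.
Circle about each station: (x − 98.8)² + (y − 28.6)² = 35.49²; (x + 73.6)² + (y − 56.4)² = 149.74²; (x + 92.0)² + (y + 24.6)² = 164.34².
Subtracting pairs of circle equations eliminates x²+y² and gives linear equations (the radical axes):
-344.8 x + 55.6 y = -23144.01
-381.6 x − 106.4 y = -27258.34
Solving the 2×2 system: x ≈ 68.7, y ≈ 9.8 km.
Check against Seismometer 1 (with the unrounded x, y): √((x − 98.8)²+(y − 28.6)²) = 35.49 ≈ 35.49 km. ✓

x ≈ 68.7 km, y ≈ 9.8 km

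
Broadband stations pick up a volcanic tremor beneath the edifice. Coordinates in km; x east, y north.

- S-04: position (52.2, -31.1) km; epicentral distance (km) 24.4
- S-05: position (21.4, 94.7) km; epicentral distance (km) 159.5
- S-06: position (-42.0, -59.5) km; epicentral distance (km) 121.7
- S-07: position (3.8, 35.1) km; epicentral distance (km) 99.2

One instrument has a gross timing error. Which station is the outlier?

S-05

Solve using three stations at a time. Using S-04, S-06, S-07 (subtract circle equations pairwise → linear system) gives (x, y) ≈ (76.6, -32.3).
Distances from that point to each station vs reported:
  S-04: calculated 24.5 vs reported 24.4 → residual 0.1 km
  S-05: calculated 138.5 vs reported 159.5 → residual 21.0 km
  S-06: calculated 121.7 vs reported 121.7 → residual 0.0 km
  S-07: calculated 99.2 vs reported 99.2 → residual 0.0 km
S-04, S-06, S-07 are mutually consistent (residuals ≈ 0); S-05 is off by 21.0 km.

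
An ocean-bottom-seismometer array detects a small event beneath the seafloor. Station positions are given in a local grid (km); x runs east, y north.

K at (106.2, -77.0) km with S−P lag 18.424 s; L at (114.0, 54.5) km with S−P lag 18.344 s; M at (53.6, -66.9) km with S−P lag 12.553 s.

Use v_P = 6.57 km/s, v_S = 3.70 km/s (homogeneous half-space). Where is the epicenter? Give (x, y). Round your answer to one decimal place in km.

Distance from S−P lag: d = Δt · v_P v_S / (v_P − v_S) = Δt · (6.57·3.70)/(6.57−3.70) ≈ 8.4700·Δt.
So d_K = 156.05, d_L = 155.37, d_M = 106.32 km.
Circle about each station: (x − 106.2)² + (y + 77.0)² = 156.05²; (x − 114.0)² + (y − 54.5)² = 155.37²; (x − 53.6)² + (y + 66.9)² = 106.32².
Subtracting the K equation from the L and M equations removes the quadratic terms:
15.6 x + 263.0 y = -1029.42
-105.2 x + 20.2 y = 3188.79
Solving the 2×2 system: x ≈ -30.7, y ≈ -2.1 km.

-30.7 km east, -2.1 km north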